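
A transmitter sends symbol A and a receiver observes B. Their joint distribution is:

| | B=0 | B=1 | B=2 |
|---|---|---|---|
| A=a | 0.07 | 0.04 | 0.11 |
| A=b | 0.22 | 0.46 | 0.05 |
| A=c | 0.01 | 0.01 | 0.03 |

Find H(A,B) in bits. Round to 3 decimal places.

H(A,B) = −Σ p(x,y)·log₂ p(x,y) over all 9 cells.
  cell (a,0): −0.07·log₂0.07 = 0.2686
  cell (a,1): −0.04·log₂0.04 = 0.1858
  cell (a,2): −0.11·log₂0.11 = 0.3503
  cell (b,0): −0.22·log₂0.22 = 0.4806
  cell (b,1): −0.46·log₂0.46 = 0.5153
  cell (b,2): −0.05·log₂0.05 = 0.2161
  cell (c,0): −0.01·log₂0.01 = 0.0664
  cell (c,1): −0.01·log₂0.01 = 0.0664
  cell (c,2): −0.03·log₂0.03 = 0.1518
Sum = 2.301 bits.

2.301 bits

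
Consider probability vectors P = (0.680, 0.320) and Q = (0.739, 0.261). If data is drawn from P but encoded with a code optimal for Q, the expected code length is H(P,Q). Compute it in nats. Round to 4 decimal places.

0.6355 nats

H(P,Q) = −Σ p·ln q.
  −0.680·ln(0.739) = 0.20567
  −0.320·ln(0.261) = 0.42984
H(P,Q) = 0.6355 nats.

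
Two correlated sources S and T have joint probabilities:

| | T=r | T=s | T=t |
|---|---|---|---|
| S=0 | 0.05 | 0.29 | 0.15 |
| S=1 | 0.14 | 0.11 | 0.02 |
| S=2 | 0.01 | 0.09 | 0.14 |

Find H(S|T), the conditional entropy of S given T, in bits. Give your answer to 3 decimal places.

Chain rule: H(S|T) = H(S,T) − H(T).
Marginals: p(S) = (0.4900, 0.2700, 0.2400), p(T) = (0.2000, 0.4900, 0.3100).
H(S,T) = 2.7810 bits; H(T) = 1.4925 bits.
H(S|T) = 2.7810 − 1.4925 = 1.289 bits.

1.289 bits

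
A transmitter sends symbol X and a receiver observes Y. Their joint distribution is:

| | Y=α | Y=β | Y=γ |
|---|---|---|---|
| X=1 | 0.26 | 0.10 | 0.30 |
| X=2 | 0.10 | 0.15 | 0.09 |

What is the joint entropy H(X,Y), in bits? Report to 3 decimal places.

2.414 bits

H(X,Y) = −Σ p(x,y)·log₂ p(x,y) over all 6 cells.
  cell (1,α): −0.26·log₂0.26 = 0.5053
  cell (1,β): −0.10·log₂0.10 = 0.3322
  cell (1,γ): −0.30·log₂0.30 = 0.5211
  cell (2,α): −0.10·log₂0.10 = 0.3322
  cell (2,β): −0.15·log₂0.15 = 0.4105
  cell (2,γ): −0.09·log₂0.09 = 0.3127
Sum = 2.414 bits.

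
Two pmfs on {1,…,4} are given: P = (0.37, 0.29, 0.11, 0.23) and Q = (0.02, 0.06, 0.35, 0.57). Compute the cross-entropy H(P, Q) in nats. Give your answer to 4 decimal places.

H(P,Q) = −Σ p·ln q.
  −0.37·ln(0.02) = 1.44745
  −0.29·ln(0.06) = 0.81589
  −0.11·ln(0.35) = 0.11548
  −0.23·ln(0.57) = 0.12929
H(P,Q) = 2.5081 nats.

2.5081 nats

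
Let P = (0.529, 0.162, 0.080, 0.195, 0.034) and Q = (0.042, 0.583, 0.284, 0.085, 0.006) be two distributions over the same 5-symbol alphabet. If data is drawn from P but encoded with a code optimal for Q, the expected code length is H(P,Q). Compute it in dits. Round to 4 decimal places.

1.0943 dits

H(P,Q) = −Σ p·log₁₀ q.
  −0.529·log₁₀(0.042) = 0.72830
  −0.162·log₁₀(0.583) = 0.03796
  −0.080·log₁₀(0.284) = 0.04373
  −0.195·log₁₀(0.085) = 0.20876
  −0.034·log₁₀(0.006) = 0.07554
H(P,Q) = 1.0943 dits.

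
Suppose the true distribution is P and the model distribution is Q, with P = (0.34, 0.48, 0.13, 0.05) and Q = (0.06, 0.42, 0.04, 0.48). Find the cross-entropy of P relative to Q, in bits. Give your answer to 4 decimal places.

2.6374 bits

H(P,Q) = −Σ p·log₂ q.
  −0.34·log₂(0.06) = 1.38002
  −0.48·log₂(0.42) = 0.60074
  −0.13·log₂(0.04) = 0.60370
  −0.05·log₂(0.48) = 0.05294
H(P,Q) = 2.6374 bits.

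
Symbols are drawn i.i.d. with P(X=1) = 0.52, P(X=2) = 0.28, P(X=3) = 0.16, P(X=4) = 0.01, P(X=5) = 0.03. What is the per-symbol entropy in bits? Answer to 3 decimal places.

H(X) = −Σ p·log₂ p.
  −(0.52)·log₂(0.52) = 0.4906
  −(0.28)·log₂(0.28) = 0.5142
  −(0.16)·log₂(0.16) = 0.4230
  −(0.01)·log₂(0.01) = 0.0664
  −(0.03)·log₂(0.03) = 0.1518
Sum: 0.4906 + 0.5142 + 0.4230 + 0.0664 + 0.1518 = 1.646 bits.

1.646 bits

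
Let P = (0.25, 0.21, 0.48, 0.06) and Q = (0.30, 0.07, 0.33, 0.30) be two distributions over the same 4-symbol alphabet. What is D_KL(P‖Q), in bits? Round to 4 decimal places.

0.3872 bits

D(P‖Q) = Σ p·log₂(p/q).
  0.25·log₂(0.25/0.30) = -0.06576
  0.21·log₂(0.21/0.07) = 0.33284
  0.48·log₂(0.48/0.33) = 0.25947
  0.06·log₂(0.06/0.30) = -0.13932
D(P‖Q) = 0.3872 bits.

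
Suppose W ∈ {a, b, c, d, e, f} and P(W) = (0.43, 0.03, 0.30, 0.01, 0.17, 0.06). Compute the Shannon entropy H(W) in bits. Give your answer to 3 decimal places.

1.941 bits

H(W) = −Σ p·log₂ p.
  −(0.43)·log₂(0.43) = 0.5236
  −(0.03)·log₂(0.03) = 0.1518
  −(0.30)·log₂(0.30) = 0.5211
  −(0.01)·log₂(0.01) = 0.0664
  −(0.17)·log₂(0.17) = 0.4346
  −(0.06)·log₂(0.06) = 0.2435
Sum: 0.5236 + 0.1518 + 0.5211 + 0.0664 + 0.4346 + 0.2435 = 1.941 bits.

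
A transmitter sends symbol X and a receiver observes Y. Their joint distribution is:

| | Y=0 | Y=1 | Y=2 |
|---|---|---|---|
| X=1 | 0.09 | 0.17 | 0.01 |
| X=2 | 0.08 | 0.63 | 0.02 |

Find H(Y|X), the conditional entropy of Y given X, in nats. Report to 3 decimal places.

Chain rule: H(Y|X) = H(X,Y) − H(X).
Marginals: p(X) = (0.2700, 0.7300), p(Y) = (0.1700, 0.8000, 0.0300).
H(X,Y) = 1.1354 nats; H(X) = 0.5833 nats.
H(Y|X) = 1.1354 − 0.5833 = 0.552 nats.

0.552 nats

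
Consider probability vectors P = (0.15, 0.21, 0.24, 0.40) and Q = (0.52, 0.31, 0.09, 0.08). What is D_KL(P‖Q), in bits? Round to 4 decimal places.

0.8814 bits

D(P‖Q) = Σ p·log₂(p/q).
  0.15·log₂(0.15/0.52) = -0.26903
  0.21·log₂(0.21/0.31) = -0.11799
  0.24·log₂(0.24/0.09) = 0.33961
  0.40·log₂(0.40/0.08) = 0.92877
D(P‖Q) = 0.8814 bits.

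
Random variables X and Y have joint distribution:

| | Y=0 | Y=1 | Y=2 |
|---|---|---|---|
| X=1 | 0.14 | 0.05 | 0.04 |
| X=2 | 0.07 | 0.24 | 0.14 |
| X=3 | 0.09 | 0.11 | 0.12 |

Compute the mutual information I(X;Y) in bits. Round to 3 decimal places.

Marginals: p(X) = (0.2300, 0.4500, 0.3200), p(Y) = (0.3000, 0.4000, 0.3000).
I(X;Y) = H(X) + H(Y) − H(X,Y).
H(X) = 1.5321, H(Y) = 1.5710, H(X,Y) = 2.9888.
I(X;Y) = 1.5321 + 1.5710 − 2.9888 = 0.114 bits.

0.114 bits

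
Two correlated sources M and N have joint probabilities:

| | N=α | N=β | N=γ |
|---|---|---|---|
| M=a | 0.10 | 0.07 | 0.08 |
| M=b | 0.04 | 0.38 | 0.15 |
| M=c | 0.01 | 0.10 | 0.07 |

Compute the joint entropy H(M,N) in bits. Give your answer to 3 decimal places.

2.686 bits

H(M,N) = −Σ p(x,y)·log₂ p(x,y) over all 9 cells.
  cell (a,α): −0.10·log₂0.10 = 0.3322
  cell (a,β): −0.07·log₂0.07 = 0.2686
  cell (a,γ): −0.08·log₂0.08 = 0.2915
  cell (b,α): −0.04·log₂0.04 = 0.1858
  cell (b,β): −0.38·log₂0.38 = 0.5305
  cell (b,γ): −0.15·log₂0.15 = 0.4105
  cell (c,α): −0.01·log₂0.01 = 0.0664
  cell (c,β): −0.10·log₂0.10 = 0.3322
  cell (c,γ): −0.07·log₂0.07 = 0.2686
Sum = 2.686 bits.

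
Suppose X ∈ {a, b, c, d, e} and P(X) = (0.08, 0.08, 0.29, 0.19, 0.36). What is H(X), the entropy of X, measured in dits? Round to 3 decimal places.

0.628 dits

H(X) = −Σ p·log₁₀ p.
  −(0.08)·log₁₀(0.08) = 0.0878
  −(0.08)·log₁₀(0.08) = 0.0878
  −(0.29)·log₁₀(0.29) = 0.1559
  −(0.19)·log₁₀(0.19) = 0.1370
  −(0.36)·log₁₀(0.36) = 0.1597
Sum: 0.0878 + 0.0878 + 0.1559 + 0.1370 + 0.1597 = 0.628 dits.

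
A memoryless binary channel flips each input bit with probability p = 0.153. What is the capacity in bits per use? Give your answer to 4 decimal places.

Binary symmetric channel: C = 1 − h₂(ε) where h₂ is the binary entropy function.
h₂(0.153) = −0.153·log₂0.153 − 0.847·log₂0.847 = 0.6173.
C = 1 − 0.6173 = 0.3827 bits per channel use.

0.3827 bits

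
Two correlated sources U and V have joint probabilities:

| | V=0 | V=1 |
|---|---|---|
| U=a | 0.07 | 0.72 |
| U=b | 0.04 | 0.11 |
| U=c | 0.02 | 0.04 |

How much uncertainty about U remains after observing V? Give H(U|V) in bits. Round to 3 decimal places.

Chain rule: H(U|V) = H(U,V) − H(V).
Marginals: p(U) = (0.7900, 0.1500, 0.0600), p(V) = (0.1300, 0.8700).
H(U,V) = 1.4445 bits; H(V) = 0.5574 bits.
H(U|V) = 1.4445 − 0.5574 = 0.887 bits.

0.887 bits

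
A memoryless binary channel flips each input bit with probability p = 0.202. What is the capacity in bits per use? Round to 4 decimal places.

0.2741 bits

Binary symmetric channel: C = 1 − h₂(ε) where h₂ is the binary entropy function.
h₂(0.202) = −0.202·log₂0.202 − 0.798·log₂0.798 = 0.7259.
C = 1 − 0.7259 = 0.2741 bits per channel use.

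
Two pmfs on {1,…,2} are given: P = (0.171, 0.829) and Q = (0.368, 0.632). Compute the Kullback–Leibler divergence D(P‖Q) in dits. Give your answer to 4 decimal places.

0.0408 dits

D(P‖Q) = Σ p·log₁₀(p/q).
  0.171·log₁₀(0.171/0.368) = -0.05692
  0.829·log₁₀(0.829/0.632) = 0.09769
D(P‖Q) = 0.0408 dits.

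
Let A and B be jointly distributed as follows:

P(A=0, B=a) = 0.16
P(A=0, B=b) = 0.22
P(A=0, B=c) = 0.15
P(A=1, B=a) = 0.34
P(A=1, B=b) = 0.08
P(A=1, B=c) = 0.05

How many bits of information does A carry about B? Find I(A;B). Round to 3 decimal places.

0.132 bits

Marginals: p(A) = (0.5300, 0.4700), p(B) = (0.5000, 0.3000, 0.2000).
I(A;B) = H(A) + H(B) − H(A,B).
H(A) = 0.9974, H(B) = 1.4855, H(A,B) = 2.3509.
I(A;B) = 0.9974 + 1.4855 − 2.3509 = 0.132 bits.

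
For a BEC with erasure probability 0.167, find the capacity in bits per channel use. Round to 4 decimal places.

Binary erasure channel: capacity C = 1 − ε.
C = 1 − 0.167 = 0.8330 bits per channel use.

0.8330 bits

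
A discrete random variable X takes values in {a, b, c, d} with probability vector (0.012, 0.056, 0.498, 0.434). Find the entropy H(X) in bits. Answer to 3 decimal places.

1.333 bits

H(X) = −Σ p·log₂ p.
  −(0.012)·log₂(0.012) = 0.0766
  −(0.056)·log₂(0.056) = 0.2329
  −(0.498)·log₂(0.498) = 0.5009
  −(0.434)·log₂(0.434) = 0.5226
Sum: 0.0766 + 0.2329 + 0.5009 + 0.5226 = 1.333 bits.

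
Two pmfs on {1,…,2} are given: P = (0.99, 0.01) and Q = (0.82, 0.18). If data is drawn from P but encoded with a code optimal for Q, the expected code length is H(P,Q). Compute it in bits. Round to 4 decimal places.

0.3082 bits

H(P,Q) = −Σ p·log₂ q.
  −0.99·log₂(0.82) = 0.28344
  −0.01·log₂(0.18) = 0.02474
H(P,Q) = 0.3082 bits.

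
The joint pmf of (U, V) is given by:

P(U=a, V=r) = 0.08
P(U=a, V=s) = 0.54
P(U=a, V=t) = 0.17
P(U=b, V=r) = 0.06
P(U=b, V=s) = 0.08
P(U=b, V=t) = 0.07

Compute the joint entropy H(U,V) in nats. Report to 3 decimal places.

1.393 nats

H(U,V) = −Σ p(x,y)·ln p(x,y) over all 6 cells.
  cell (a,r): −0.08·ln0.08 = 0.2021
  cell (a,s): −0.54·ln0.54 = 0.3327
  cell (a,t): −0.17·ln0.17 = 0.3012
  cell (b,r): −0.06·ln0.06 = 0.1688
  cell (b,s): −0.08·ln0.08 = 0.2021
  cell (b,t): −0.07·ln0.07 = 0.1861
Sum = 1.393 nats.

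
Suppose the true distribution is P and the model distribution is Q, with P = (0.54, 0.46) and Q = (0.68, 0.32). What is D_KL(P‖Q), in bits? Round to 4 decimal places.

D(P‖Q) = Σ p·log₂(p/q).
  0.54·log₂(0.54/0.68) = -0.17959
  0.46·log₂(0.46/0.32) = 0.24084
D(P‖Q) = 0.0612 bits.

0.0612 bits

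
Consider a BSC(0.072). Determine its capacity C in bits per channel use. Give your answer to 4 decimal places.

0.6267 bits

Binary symmetric channel: C = 1 − h₂(ε) where h₂ is the binary entropy function.
h₂(0.072) = −0.072·log₂0.072 − 0.928·log₂0.928 = 0.3733.
C = 1 − 0.3733 = 0.6267 bits per channel use.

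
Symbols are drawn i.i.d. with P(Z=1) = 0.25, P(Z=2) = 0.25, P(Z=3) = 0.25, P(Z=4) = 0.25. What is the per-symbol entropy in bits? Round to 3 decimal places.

2.000 bits

H(Z) = −Σ p·log₂ p.
  −(0.25)·log₂(0.25) = 0.5000
  −(0.25)·log₂(0.25) = 0.5000
  −(0.25)·log₂(0.25) = 0.5000
  −(0.25)·log₂(0.25) = 0.5000
Sum: 0.5000 + 0.5000 + 0.5000 + 0.5000 = 2.000 bits.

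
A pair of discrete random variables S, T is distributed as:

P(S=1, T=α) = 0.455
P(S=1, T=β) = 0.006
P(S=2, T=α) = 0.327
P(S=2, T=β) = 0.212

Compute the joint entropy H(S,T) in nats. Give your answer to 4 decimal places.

1.0834 nats

H(S,T) = −Σ p(x,y)·ln p(x,y) over all 4 cells.
  cell (1,α): −0.455·ln0.455 = 0.35829
  cell (1,β): −0.006·ln0.006 = 0.03070
  cell (2,α): −0.327·ln0.327 = 0.36552
  cell (2,β): −0.212·ln0.212 = 0.32885
Sum = 1.0834 nats.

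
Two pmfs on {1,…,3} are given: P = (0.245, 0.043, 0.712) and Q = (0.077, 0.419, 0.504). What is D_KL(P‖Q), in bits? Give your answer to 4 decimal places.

D(P‖Q) = Σ p·log₂(p/q).
  0.245·log₂(0.245/0.077) = 0.40911
  0.043·log₂(0.043/0.419) = -0.14124
  0.712·log₂(0.712/0.504) = 0.35490
D(P‖Q) = 0.6228 bits.

0.6228 bits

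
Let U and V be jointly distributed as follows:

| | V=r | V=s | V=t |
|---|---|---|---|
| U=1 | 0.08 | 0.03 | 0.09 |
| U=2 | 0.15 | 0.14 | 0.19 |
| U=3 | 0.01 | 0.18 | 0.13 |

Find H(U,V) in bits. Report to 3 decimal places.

H(U,V) = −Σ p(x,y)·log₂ p(x,y) over all 9 cells.
  cell (1,r): −0.08·log₂0.08 = 0.2915
  cell (1,s): −0.03·log₂0.03 = 0.1518
  cell (1,t): −0.09·log₂0.09 = 0.3127
  cell (2,r): −0.15·log₂0.15 = 0.4105
  cell (2,s): −0.14·log₂0.14 = 0.3971
  cell (2,t): −0.19·log₂0.19 = 0.4552
  cell (3,r): −0.01·log₂0.01 = 0.0664
  cell (3,s): −0.18·log₂0.18 = 0.4453
  cell (3,t): −0.13·log₂0.13 = 0.3826
Sum = 2.913 bits.

2.913 bits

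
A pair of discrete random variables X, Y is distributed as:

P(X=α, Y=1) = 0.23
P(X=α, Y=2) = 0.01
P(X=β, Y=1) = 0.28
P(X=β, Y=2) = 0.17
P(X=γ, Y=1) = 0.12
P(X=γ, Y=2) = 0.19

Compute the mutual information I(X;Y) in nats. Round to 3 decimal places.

0.112 nats

Marginals: p(X) = (0.2400, 0.4500, 0.3100), p(Y) = (0.6300, 0.3700).
I(X;Y) = H(X) + H(Y) − H(X,Y).
H(X) = 1.0649, H(Y) = 0.6590, H(X,Y) = 1.6117.
I(X;Y) = 1.0649 + 0.6590 − 1.6117 = 0.112 nats.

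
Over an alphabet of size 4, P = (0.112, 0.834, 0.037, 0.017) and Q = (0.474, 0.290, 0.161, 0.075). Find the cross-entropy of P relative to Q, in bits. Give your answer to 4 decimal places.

H(P,Q) = −Σ p·log₂ q.
  −0.112·log₂(0.474) = 0.12063
  −0.834·log₂(0.290) = 1.48942
  −0.037·log₂(0.161) = 0.09749
  −0.017·log₂(0.075) = 0.06353
H(P,Q) = 1.7711 bits.

1.7711 bits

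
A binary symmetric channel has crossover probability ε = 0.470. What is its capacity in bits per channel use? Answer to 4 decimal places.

0.0026 bits

Binary symmetric channel: C = 1 − h₂(ε) where h₂ is the binary entropy function.
h₂(0.470) = −0.470·log₂0.470 − 0.530·log₂0.530 = 0.9974.
C = 1 − 0.9974 = 0.0026 bits per channel use.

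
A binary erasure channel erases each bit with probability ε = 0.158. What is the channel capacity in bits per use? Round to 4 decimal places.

Binary erasure channel: capacity C = 1 − ε.
C = 1 − 0.158 = 0.8420 bits per channel use.

0.8420 bits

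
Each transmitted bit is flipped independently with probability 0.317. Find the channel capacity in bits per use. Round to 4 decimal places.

0.0989 bits

Binary symmetric channel: C = 1 − h₂(ε) where h₂ is the binary entropy function.
h₂(0.317) = −0.317·log₂0.317 − 0.683·log₂0.683 = 0.9011.
C = 1 − 0.9011 = 0.0989 bits per channel use.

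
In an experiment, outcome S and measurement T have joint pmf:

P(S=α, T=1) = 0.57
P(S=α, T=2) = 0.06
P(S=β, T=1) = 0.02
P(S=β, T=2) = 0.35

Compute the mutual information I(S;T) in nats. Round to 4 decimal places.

Marginals: p(S) = (0.6300, 0.3700), p(T) = (0.5900, 0.4100).
I(S;T) = Σ p(x,y)·ln[p(x,y)/(p(x)p(y))].
  (α,1): 0.57·ln(1.5335) = 0.24370
  (α,2): 0.06·ln(0.2323) = -0.08759
  (β,1): 0.02·ln(0.0916) = -0.04780
  (β,2): 0.35·ln(2.3072) = 0.29261
Sum = 0.4009 nats.

0.4009 nats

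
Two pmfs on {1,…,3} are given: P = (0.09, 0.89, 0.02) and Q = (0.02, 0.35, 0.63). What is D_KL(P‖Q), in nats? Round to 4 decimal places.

0.8970 nats

D(P‖Q) = Σ p·ln(p/q).
  0.09·ln(0.09/0.02) = 0.13537
  0.89·ln(0.89/0.35) = 0.83063
  0.02·ln(0.02/0.63) = -0.06900
D(P‖Q) = 0.8970 nats.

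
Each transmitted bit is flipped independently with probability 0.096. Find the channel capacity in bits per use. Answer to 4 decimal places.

Binary symmetric channel: C = 1 − h₂(ε) where h₂ is the binary entropy function.
h₂(0.096) = −0.096·log₂0.096 − 0.904·log₂0.904 = 0.4562.
C = 1 − 0.4562 = 0.5438 bits per channel use.

0.5438 bits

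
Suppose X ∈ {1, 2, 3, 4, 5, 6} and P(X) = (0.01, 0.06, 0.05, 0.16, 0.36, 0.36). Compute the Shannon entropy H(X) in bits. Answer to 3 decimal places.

H(X) = −Σ p·log₂ p.
  −(0.01)·log₂(0.01) = 0.0664
  −(0.06)·log₂(0.06) = 0.2435
  −(0.05)·log₂(0.05) = 0.2161
  −(0.16)·log₂(0.16) = 0.4230
  −(0.36)·log₂(0.36) = 0.5306
  −(0.36)·log₂(0.36) = 0.5306
Sum: 0.0664 + 0.2435 + 0.2161 + 0.4230 + 0.5306 + 0.5306 = 2.010 bits.

2.010 bits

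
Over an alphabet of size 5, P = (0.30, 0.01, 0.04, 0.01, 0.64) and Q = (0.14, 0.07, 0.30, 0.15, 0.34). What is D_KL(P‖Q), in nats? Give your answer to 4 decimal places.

D(P‖Q) = Σ p·ln(p/q).
  0.30·ln(0.30/0.14) = 0.22864
  0.01·ln(0.01/0.07) = -0.01946
  0.04·ln(0.04/0.30) = -0.08060
  0.01·ln(0.01/0.15) = -0.02708
  0.64·ln(0.64/0.34) = 0.40481
D(P‖Q) = 0.5063 nats.

0.5063 nats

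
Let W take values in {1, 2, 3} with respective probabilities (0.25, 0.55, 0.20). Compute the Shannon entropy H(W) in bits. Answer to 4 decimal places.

H(W) = −Σ p·log₂ p.
  −(0.25)·log₂(0.25) = 0.50000
  −(0.55)·log₂(0.55) = 0.47437
  −(0.20)·log₂(0.20) = 0.46439
Sum: 0.50000 + 0.47437 + 0.46439 = 1.4388 bits.

1.4388 bits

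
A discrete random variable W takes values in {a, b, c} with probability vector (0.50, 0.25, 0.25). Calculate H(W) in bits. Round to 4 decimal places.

1.5000 bits

H(W) = −Σ p·log₂ p.
  −(0.50)·log₂(0.50) = 0.50000
  −(0.25)·log₂(0.25) = 0.50000
  −(0.25)·log₂(0.25) = 0.50000
Sum: 0.50000 + 0.50000 + 0.50000 = 1.5000 bits.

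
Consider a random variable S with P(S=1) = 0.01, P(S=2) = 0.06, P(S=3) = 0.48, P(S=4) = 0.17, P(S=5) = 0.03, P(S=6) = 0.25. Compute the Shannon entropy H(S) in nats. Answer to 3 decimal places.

H(S) = −Σ p·ln p.
  −(0.01)·ln(0.01) = 0.0461
  −(0.06)·ln(0.06) = 0.1688
  −(0.48)·ln(0.48) = 0.3523
  −(0.17)·ln(0.17) = 0.3012
  −(0.03)·ln(0.03) = 0.1052
  −(0.25)·ln(0.25) = 0.3466
Sum: 0.0461 + 0.1688 + 0.3523 + 0.3012 + 0.1052 + 0.3466 = 1.320 nats.

1.320 nats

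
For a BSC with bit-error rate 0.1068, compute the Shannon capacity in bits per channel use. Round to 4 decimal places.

Binary symmetric channel: C = 1 − h₂(ε) where h₂ is the binary entropy function.
h₂(0.1068) = −0.1068·log₂0.1068 − 0.8932·log₂0.8932 = 0.4902.
C = 1 − 0.4902 = 0.5098 bits per channel use.

0.5098 bits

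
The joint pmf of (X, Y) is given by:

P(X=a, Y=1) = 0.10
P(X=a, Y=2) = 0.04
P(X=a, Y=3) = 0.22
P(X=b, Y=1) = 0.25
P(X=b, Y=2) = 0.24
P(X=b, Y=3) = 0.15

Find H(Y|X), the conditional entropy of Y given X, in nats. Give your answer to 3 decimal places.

1.012 nats

Chain rule: H(Y|X) = H(X,Y) − H(X).
Marginals: p(X) = (0.3600, 0.6400), p(Y) = (0.3500, 0.2800, 0.3700).
H(X,Y) = 1.6658 nats; H(X) = 0.6534 nats.
H(Y|X) = 1.6658 − 0.6534 = 1.012 nats.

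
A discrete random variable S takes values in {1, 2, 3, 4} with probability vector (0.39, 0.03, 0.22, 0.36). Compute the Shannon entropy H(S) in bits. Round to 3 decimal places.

H(S) = −Σ p·log₂ p.
  −(0.39)·log₂(0.39) = 0.5298
  −(0.03)·log₂(0.03) = 0.1518
  −(0.22)·log₂(0.22) = 0.4806
  −(0.36)·log₂(0.36) = 0.5306
Sum: 0.5298 + 0.1518 + 0.4806 + 0.5306 = 1.693 bits.

1.693 bits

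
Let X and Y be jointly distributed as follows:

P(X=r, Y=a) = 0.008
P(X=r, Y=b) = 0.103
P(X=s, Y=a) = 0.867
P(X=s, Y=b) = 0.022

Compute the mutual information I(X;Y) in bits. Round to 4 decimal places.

0.3533 bits

Marginals: p(X) = (0.1110, 0.8890), p(Y) = (0.8750, 0.1250).
I(X;Y) = Σ p(x,y)·log₂[p(x,y)/(p(x)p(y))].
  (r,a): 0.008·log₂(0.0824) = -0.02881
  (r,b): 0.103·log₂(7.4234) = 0.29788
  (s,a): 0.867·log₂(1.1146) = 0.13568
  (s,b): 0.022·log₂(0.1980) = -0.05141
Sum = 0.3533 bits.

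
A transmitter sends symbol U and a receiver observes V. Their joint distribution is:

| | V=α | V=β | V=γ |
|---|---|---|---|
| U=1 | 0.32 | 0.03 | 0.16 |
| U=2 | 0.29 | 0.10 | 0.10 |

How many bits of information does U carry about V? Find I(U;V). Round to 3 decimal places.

0.040 bits

Marginals: p(U) = (0.5100, 0.4900), p(V) = (0.6100, 0.1300, 0.2600).
I(U;V) = Σ p(x,y)·log₂[p(x,y)/(p(x)p(y))].
  (1,α): 0.32·log₂(1.0286) = 0.0130
  (1,β): 0.03·log₂(0.4525) = -0.0343
  (1,γ): 0.16·log₂(1.2066) = 0.0434
  (2,α): 0.29·log₂(0.9702) = -0.0126
  (2,β): 0.10·log₂(1.5699) = 0.0651
  (2,γ): 0.10·log₂(0.7849) = -0.0349
Sum = 0.040 bits.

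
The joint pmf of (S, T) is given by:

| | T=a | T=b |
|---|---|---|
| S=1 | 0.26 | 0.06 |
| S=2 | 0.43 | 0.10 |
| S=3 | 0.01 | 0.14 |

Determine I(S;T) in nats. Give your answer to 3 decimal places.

0.163 nats

Marginals: p(S) = (0.3200, 0.5300, 0.1500), p(T) = (0.7000, 0.3000).
I(S;T) = Σ p(x,y)·ln[p(x,y)/(p(x)p(y))].
  (1,a): 0.26·ln(1.1607) = 0.0387
  (1,b): 0.06·ln(0.6250) = -0.0282
  (2,a): 0.43·ln(1.1590) = 0.0635
  (2,b): 0.10·ln(0.6289) = -0.0464
  (3,a): 0.01·ln(0.0952) = -0.0235
  (3,b): 0.14·ln(3.1111) = 0.1589
Sum = 0.163 nats.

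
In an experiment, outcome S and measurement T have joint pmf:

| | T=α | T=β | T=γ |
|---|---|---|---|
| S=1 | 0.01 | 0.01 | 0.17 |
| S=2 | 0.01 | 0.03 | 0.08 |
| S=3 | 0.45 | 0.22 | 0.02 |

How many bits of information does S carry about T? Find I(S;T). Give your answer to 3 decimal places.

0.530 bits

Marginals: p(S) = (0.1900, 0.1200, 0.6900), p(T) = (0.4700, 0.2600, 0.2700).
I(S;T) = Σ p(x,y)·log₂[p(x,y)/(p(x)p(y))].
  (1,α): 0.01·log₂(0.1120) = -0.0316
  (1,β): 0.01·log₂(0.2024) = -0.0230
  (1,γ): 0.17·log₂(3.3138) = 0.2938
  (2,α): 0.01·log₂(0.1773) = -0.0250
  (2,β): 0.03·log₂(0.9615) = -0.0017
  (2,γ): 0.08·log₂(2.4691) = 0.1043
  (3,α): 0.45·log₂(1.3876) = 0.2127
  (3,β): 0.22·log₂(1.2263) = 0.0648
  (3,γ): 0.02·log₂(0.1074) = -0.0644
Sum = 0.530 bits.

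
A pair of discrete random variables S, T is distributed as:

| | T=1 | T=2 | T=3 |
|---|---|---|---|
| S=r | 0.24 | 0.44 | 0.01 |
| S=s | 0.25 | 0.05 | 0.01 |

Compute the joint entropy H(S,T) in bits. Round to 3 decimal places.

H(S,T) = −Σ p(x,y)·log₂ p(x,y) over all 6 cells.
  cell (r,1): −0.24·log₂0.24 = 0.4941
  cell (r,2): −0.44·log₂0.44 = 0.5211
  cell (r,3): −0.01·log₂0.01 = 0.0664
  cell (s,1): −0.25·log₂0.25 = 0.5000
  cell (s,2): −0.05·log₂0.05 = 0.2161
  cell (s,3): −0.01·log₂0.01 = 0.0664
Sum = 1.864 bits.

1.864 bits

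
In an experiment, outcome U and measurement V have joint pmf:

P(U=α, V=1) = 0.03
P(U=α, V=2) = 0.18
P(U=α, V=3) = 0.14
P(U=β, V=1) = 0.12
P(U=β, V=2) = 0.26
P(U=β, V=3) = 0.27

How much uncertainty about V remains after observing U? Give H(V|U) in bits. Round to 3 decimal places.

1.442 bits

Chain rule: H(V|U) = H(U,V) − H(U).
Marginals: p(U) = (0.3500, 0.6500), p(V) = (0.1500, 0.4400, 0.4100).
H(U,V) = 2.3766 bits; H(U) = 0.9341 bits.
H(V|U) = 2.3766 − 0.9341 = 1.442 bits.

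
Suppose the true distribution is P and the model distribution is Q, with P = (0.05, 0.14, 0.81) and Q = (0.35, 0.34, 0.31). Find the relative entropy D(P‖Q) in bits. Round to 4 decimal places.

D(P‖Q) = Σ p·log₂(p/q).
  0.05·log₂(0.05/0.35) = -0.14037
  0.14·log₂(0.14/0.34) = -0.17922
  0.81·log₂(0.81/0.31) = 1.12238
D(P‖Q) = 0.8028 bits.

0.8028 bits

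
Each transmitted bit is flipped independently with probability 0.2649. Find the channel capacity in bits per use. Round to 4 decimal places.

Binary symmetric channel: C = 1 − h₂(ε) where h₂ is the binary entropy function.
h₂(0.2649) = −0.2649·log₂0.2649 − 0.7351·log₂0.7351 = 0.8341.
C = 1 − 0.8341 = 0.1659 bits per channel use.

0.1659 bits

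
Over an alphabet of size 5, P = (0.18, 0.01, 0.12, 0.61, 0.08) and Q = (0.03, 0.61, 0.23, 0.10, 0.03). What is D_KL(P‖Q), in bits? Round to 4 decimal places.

1.9979 bits

D(P‖Q) = Σ p·log₂(p/q).
  0.18·log₂(0.18/0.03) = 0.46529
  0.01·log₂(0.01/0.61) = -0.05931
  0.12·log₂(0.12/0.23) = -0.11263
  0.61·log₂(0.61/0.10) = 1.59137
  0.08·log₂(0.08/0.03) = 0.11320
D(P‖Q) = 1.9979 bits.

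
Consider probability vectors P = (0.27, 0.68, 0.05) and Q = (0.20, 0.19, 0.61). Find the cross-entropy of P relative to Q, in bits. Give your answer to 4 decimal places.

H(P,Q) = −Σ p·log₂ q.
  −0.27·log₂(0.20) = 0.62692
  −0.68·log₂(0.19) = 1.62923
  −0.05·log₂(0.61) = 0.03566
H(P,Q) = 2.2918 bits.

2.2918 bits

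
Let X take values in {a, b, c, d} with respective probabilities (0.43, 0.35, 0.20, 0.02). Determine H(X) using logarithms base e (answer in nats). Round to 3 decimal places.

1.130 nats

H(X) = −Σ p·ln p.
  −(0.43)·ln(0.43) = 0.3629
  −(0.35)·ln(0.35) = 0.3674
  −(0.20)·ln(0.20) = 0.3219
  −(0.02)·ln(0.02) = 0.0782
Sum: 0.3629 + 0.3674 + 0.3219 + 0.0782 = 1.130 nats.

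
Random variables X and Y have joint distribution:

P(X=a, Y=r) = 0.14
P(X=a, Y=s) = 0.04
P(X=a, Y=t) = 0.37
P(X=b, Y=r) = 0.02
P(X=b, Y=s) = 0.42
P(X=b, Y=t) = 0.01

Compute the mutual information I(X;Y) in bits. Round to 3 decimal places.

Marginals: p(X) = (0.5500, 0.4500), p(Y) = (0.1600, 0.4600, 0.3800).
I(X;Y) = Σ p(x,y)·log₂[p(x,y)/(p(x)p(y))].
  (a,r): 0.14·log₂(1.5909) = 0.0938
  (a,s): 0.04·log₂(0.1581) = -0.1064
  (a,t): 0.37·log₂(1.7703) = 0.3049
  (b,r): 0.02·log₂(0.2778) = -0.0370
  (b,s): 0.42·log₂(2.0290) = 0.4287
  (b,t): 0.01·log₂(0.0585) = -0.0410
Sum = 0.643 bits.

0.643 bits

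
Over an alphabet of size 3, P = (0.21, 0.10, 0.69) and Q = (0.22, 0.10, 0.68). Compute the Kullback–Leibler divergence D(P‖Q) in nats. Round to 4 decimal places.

0.0003 nats

D(P‖Q) = Σ p·ln(p/q).
  0.21·ln(0.21/0.22) = -0.00977
  0.10·ln(0.10/0.10) = 0.00000
  0.69·ln(0.69/0.68) = 0.01007
D(P‖Q) = 0.0003 nats.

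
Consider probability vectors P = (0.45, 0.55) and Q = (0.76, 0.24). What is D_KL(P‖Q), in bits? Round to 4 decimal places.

0.3178 bits

D(P‖Q) = Σ p·log₂(p/q).
  0.45·log₂(0.45/0.76) = -0.34023
  0.55·log₂(0.55/0.24) = 0.65802
D(P‖Q) = 0.3178 bits.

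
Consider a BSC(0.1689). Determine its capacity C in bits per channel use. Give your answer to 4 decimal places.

Binary symmetric channel: C = 1 − h₂(ε) where h₂ is the binary entropy function.
h₂(0.1689) = −0.1689·log₂0.1689 − 0.8311·log₂0.8311 = 0.6552.
C = 1 − 0.6552 = 0.3448 bits per channel use.

0.3448 bits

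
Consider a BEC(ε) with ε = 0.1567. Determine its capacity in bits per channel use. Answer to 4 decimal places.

Binary erasure channel: capacity C = 1 − ε.
C = 1 − 0.1567 = 0.8433 bits per channel use.

0.8433 bits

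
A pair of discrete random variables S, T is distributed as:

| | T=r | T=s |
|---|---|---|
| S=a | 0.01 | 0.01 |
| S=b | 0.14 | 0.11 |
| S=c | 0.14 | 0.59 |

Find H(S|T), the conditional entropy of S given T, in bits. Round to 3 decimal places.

Chain rule: H(S|T) = H(S,T) − H(T).
Marginals: p(S) = (0.0200, 0.2500, 0.7300), p(T) = (0.2900, 0.7100).
H(S,T) = 1.7265 bits; H(T) = 0.8687 bits.
H(S|T) = 1.7265 − 0.8687 = 0.858 bits.

0.858 bits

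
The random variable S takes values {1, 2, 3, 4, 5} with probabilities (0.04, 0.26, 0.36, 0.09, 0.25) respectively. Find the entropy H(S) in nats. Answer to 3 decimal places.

1.410 nats

H(S) = −Σ p·ln p.
  −(0.04)·ln(0.04) = 0.1288
  −(0.26)·ln(0.26) = 0.3502
  −(0.36)·ln(0.36) = 0.3678
  −(0.09)·ln(0.09) = 0.2167
  −(0.25)·ln(0.25) = 0.3466
Sum: 0.1288 + 0.3502 + 0.3678 + 0.2167 + 0.3466 = 1.410 nats.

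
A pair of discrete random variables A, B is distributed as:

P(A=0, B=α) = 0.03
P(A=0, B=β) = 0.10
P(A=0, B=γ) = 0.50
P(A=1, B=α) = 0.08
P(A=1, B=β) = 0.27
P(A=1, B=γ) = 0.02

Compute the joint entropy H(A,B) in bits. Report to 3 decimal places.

1.898 bits

H(A,B) = −Σ p(x,y)·log₂ p(x,y) over all 6 cells.
  cell (0,α): −0.03·log₂0.03 = 0.1518
  cell (0,β): −0.10·log₂0.10 = 0.3322
  cell (0,γ): −0.50·log₂0.50 = 0.5000
  cell (1,α): −0.08·log₂0.08 = 0.2915
  cell (1,β): −0.27·log₂0.27 = 0.5100
  cell (1,γ): −0.02·log₂0.02 = 0.1129
Sum = 1.898 bits.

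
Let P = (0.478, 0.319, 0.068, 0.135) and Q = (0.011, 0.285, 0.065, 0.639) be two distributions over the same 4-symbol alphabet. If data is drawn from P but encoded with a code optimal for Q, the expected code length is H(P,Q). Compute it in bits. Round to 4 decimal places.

4.0431 bits

H(P,Q) = −Σ p·log₂ q.
  −0.478·log₂(0.011) = 3.11004
  −0.319·log₂(0.285) = 0.57770
  −0.068·log₂(0.065) = 0.26815
  −0.135·log₂(0.639) = 0.08723
H(P,Q) = 4.0431 bits.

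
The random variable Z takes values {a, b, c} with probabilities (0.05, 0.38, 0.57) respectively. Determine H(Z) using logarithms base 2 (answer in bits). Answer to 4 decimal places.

1.2088 bits

H(Z) = −Σ p·log₂ p.
  −(0.05)·log₂(0.05) = 0.21610
  −(0.38)·log₂(0.38) = 0.53045
  −(0.57)·log₂(0.57) = 0.46225
Sum: 0.21610 + 0.53045 + 0.46225 = 1.2088 bits.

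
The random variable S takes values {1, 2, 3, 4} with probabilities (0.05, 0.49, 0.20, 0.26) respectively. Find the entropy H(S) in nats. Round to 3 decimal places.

H(S) = −Σ p·ln p.
  −(0.05)·ln(0.05) = 0.1498
  −(0.49)·ln(0.49) = 0.3495
  −(0.20)·ln(0.20) = 0.3219
  −(0.26)·ln(0.26) = 0.3502
Sum: 0.1498 + 0.3495 + 0.3219 + 0.3502 = 1.171 nats.

1.171 nats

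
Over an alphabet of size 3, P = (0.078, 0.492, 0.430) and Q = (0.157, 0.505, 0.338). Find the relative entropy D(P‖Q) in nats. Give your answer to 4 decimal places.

D(P‖Q) = Σ p·ln(p/q).
  0.078·ln(0.078/0.157) = -0.05456
  0.492·ln(0.492/0.505) = -0.01283
  0.430·ln(0.430/0.338) = 0.10352
D(P‖Q) = 0.0361 nats.

0.0361 nats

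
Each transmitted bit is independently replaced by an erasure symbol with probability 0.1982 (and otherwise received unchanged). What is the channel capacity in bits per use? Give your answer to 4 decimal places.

0.8018 bits

Binary erasure channel: capacity C = 1 − ε.
C = 1 − 0.1982 = 0.8018 bits per channel use.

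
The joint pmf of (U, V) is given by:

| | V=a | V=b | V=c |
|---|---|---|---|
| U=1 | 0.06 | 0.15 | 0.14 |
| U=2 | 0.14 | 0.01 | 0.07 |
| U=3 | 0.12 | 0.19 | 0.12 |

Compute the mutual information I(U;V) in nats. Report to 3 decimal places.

0.101 nats

Marginals: p(U) = (0.3500, 0.2200, 0.4300), p(V) = (0.3200, 0.3500, 0.3300).
I(U;V) = H(U) + H(V) − H(U,V).
H(U) = 1.0635, H(V) = 1.0979, H(U,V) = 2.0605.
I(U;V) = 1.0635 + 1.0979 − 2.0605 = 0.101 nats.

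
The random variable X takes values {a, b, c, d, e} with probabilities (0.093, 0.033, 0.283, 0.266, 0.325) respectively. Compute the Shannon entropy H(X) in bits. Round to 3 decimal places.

2.032 bits

H(X) = −Σ p·log₂ p.
  −(0.093)·log₂(0.093) = 0.3187
  −(0.033)·log₂(0.033) = 0.1624
  −(0.283)·log₂(0.283) = 0.5154
  −(0.266)·log₂(0.266) = 0.5082
  −(0.325)·log₂(0.325) = 0.5270
Sum: 0.3187 + 0.1624 + 0.5154 + 0.5082 + 0.5270 = 2.032 bits.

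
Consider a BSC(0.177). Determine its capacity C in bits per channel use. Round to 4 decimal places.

0.3265 bits

Binary symmetric channel: C = 1 − h₂(ε) where h₂ is the binary entropy function.
h₂(0.177) = −0.177·log₂0.177 − 0.823·log₂0.823 = 0.6735.
C = 1 − 0.6735 = 0.3265 bits per channel use.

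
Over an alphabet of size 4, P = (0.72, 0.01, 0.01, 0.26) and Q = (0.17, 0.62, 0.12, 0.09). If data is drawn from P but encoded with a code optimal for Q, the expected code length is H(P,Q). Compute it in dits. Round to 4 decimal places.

H(P,Q) = −Σ p·log₁₀ q.
  −0.72·log₁₀(0.17) = 0.55408
  −0.01·log₁₀(0.62) = 0.00208
  −0.01·log₁₀(0.12) = 0.00921
  −0.26·log₁₀(0.09) = 0.27190
H(P,Q) = 0.8373 dits.

0.8373 dits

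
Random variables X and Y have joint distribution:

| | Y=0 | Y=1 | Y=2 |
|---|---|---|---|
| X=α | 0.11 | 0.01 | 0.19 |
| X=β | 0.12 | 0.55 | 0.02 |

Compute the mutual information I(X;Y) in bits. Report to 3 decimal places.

Marginals: p(X) = (0.3100, 0.6900), p(Y) = (0.2300, 0.5600, 0.2100).
I(X;Y) = H(X) + H(Y) − H(X,Y).
H(X) = 0.8932, H(Y) = 1.4289, H(X,Y) = 1.8263.
I(X;Y) = 0.8932 + 1.4289 − 1.8263 = 0.496 bits.

0.496 bits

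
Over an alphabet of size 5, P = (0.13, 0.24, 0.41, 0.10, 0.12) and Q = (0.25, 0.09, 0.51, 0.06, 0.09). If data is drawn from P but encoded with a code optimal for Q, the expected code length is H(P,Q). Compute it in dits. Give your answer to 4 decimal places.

0.6968 dits

H(P,Q) = −Σ p·log₁₀ q.
  −0.13·log₁₀(0.25) = 0.07827
  −0.24·log₁₀(0.09) = 0.25098
  −0.41·log₁₀(0.51) = 0.11990
  −0.10·log₁₀(0.06) = 0.12218
  −0.12·log₁₀(0.09) = 0.12549
H(P,Q) = 0.6968 dits.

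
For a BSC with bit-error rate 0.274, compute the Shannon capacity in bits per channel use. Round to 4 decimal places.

Binary symmetric channel: C = 1 − h₂(ε) where h₂ is the binary entropy function.
h₂(0.274) = −0.274·log₂0.274 − 0.726·log₂0.726 = 0.8471.
C = 1 − 0.8471 = 0.1529 bits per channel use.

0.1529 bits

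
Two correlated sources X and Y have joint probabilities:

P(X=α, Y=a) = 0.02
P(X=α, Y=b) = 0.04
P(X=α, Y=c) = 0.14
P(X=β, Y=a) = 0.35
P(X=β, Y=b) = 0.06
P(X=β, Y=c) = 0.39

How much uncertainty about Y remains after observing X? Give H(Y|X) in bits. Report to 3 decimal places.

Marginals: p(X) = (0.2000, 0.8000), p(Y) = (0.3700, 0.1000, 0.5300).
H(Y|X) = Σ p(X) · H(Y|X=·).
  X=α: p=0.2000, H(Y|X=α) = 1.1568
  X=β: p=0.8000, H(Y|X=β) = 1.3074
Weighted sum = 1.277 bits.

1.277 bits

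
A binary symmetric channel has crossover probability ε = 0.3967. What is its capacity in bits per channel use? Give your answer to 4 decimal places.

0.0310 bits

Binary symmetric channel: C = 1 − h₂(ε) where h₂ is the binary entropy function.
h₂(0.3967) = −0.3967·log₂0.3967 − 0.6033·log₂0.6033 = 0.9690.
C = 1 − 0.9690 = 0.0310 bits per channel use.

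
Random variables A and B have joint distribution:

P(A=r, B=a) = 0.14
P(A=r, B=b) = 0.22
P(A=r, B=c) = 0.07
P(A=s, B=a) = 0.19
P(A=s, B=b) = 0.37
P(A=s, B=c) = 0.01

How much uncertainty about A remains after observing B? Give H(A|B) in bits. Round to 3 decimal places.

Marginals: p(A) = (0.4300, 0.5700), p(B) = (0.3300, 0.5900, 0.0800).
H(A|B) = Σ p(B) · H(A|B=·).
  B=a: p=0.3300, H(A|B=a) = 0.9834
  B=b: p=0.5900, H(A|B=b) = 0.9529
  B=c: p=0.0800, H(A|B=c) = 0.5436
Weighted sum = 0.930 bits.

0.930 bits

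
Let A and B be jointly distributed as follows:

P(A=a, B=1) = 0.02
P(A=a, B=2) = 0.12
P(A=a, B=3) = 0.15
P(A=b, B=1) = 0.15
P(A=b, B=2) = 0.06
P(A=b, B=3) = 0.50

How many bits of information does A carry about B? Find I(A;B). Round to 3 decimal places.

0.108 bits

Marginals: p(A) = (0.2900, 0.7100), p(B) = (0.1700, 0.1800, 0.6500).
I(A;B) = Σ p(x,y)·log₂[p(x,y)/(p(x)p(y))].
  (a,1): 0.02·log₂(0.4057) = -0.0260
  (a,2): 0.12·log₂(2.2989) = 0.1441
  (a,3): 0.15·log₂(0.7958) = -0.0494
  (b,1): 0.15·log₂(1.2428) = 0.0470
  (b,2): 0.06·log₂(0.4695) = -0.0655
  (b,3): 0.50·log₂(1.0834) = 0.0578
Sum = 0.108 bits.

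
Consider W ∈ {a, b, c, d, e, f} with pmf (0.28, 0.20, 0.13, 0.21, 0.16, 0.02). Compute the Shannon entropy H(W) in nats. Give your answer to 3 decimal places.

1.643 nats

H(W) = −Σ p·ln p.
  −(0.28)·ln(0.28) = 0.3564
  −(0.20)·ln(0.20) = 0.3219
  −(0.13)·ln(0.13) = 0.2652
  −(0.21)·ln(0.21) = 0.3277
  −(0.16)·ln(0.16) = 0.2932
  −(0.02)·ln(0.02) = 0.0782
Sum: 0.3564 + 0.3219 + 0.2652 + 0.3277 + 0.2932 + 0.0782 = 1.643 nats.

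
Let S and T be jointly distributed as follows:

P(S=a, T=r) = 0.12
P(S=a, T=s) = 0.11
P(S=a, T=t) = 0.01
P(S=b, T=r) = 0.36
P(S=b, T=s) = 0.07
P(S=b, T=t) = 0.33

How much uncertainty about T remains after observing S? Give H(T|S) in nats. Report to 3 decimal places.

Marginals: p(S) = (0.2400, 0.7600), p(T) = (0.4800, 0.1800, 0.3400).
H(T|S) = Σ p(S) · H(T|S=·).
  S=a: p=0.2400, H(T|S=a) = 0.8366
  S=b: p=0.7600, H(T|S=b) = 0.9358
Weighted sum = 0.912 nats.

0.912 nats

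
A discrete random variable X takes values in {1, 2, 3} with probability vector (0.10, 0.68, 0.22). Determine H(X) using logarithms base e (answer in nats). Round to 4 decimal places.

H(X) = −Σ p·ln p.
  −(0.10)·ln(0.10) = 0.23026
  −(0.68)·ln(0.68) = 0.26225
  −(0.22)·ln(0.22) = 0.33311
Sum: 0.23026 + 0.26225 + 0.33311 = 0.8256 nats.

0.8256 nats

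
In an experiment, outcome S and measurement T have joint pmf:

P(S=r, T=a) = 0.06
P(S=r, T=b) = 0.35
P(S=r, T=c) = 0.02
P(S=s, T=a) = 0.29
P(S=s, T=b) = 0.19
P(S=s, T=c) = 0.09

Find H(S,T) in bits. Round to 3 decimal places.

2.172 bits

H(S,T) = −Σ p(x,y)·log₂ p(x,y) over all 6 cells.
  cell (r,a): −0.06·log₂0.06 = 0.2435
  cell (r,b): −0.35·log₂0.35 = 0.5301
  cell (r,c): −0.02·log₂0.02 = 0.1129
  cell (s,a): −0.29·log₂0.29 = 0.5179
  cell (s,b): −0.19·log₂0.19 = 0.4552
  cell (s,c): −0.09·log₂0.09 = 0.3127
Sum = 2.172 bits.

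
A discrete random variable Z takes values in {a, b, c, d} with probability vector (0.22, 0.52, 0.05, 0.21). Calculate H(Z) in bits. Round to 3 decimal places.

H(Z) = −Σ p·log₂ p.
  −(0.22)·log₂(0.22) = 0.4806
  −(0.52)·log₂(0.52) = 0.4906
  −(0.05)·log₂(0.05) = 0.2161
  −(0.21)·log₂(0.21) = 0.4728
Sum: 0.4806 + 0.4906 + 0.2161 + 0.4728 = 1.660 bits.

1.660 bits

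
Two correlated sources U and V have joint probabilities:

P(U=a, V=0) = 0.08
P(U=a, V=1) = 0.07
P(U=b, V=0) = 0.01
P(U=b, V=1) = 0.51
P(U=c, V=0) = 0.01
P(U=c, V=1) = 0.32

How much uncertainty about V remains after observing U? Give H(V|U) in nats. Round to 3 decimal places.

Chain rule: H(V|U) = H(U,V) − H(U).
Marginals: p(U) = (0.1500, 0.5200, 0.3300), p(V) = (0.1000, 0.9000).
H(U,V) = 1.1883 nats; H(U) = 0.9905 nats.
H(V|U) = 1.1883 − 0.9905 = 0.198 nats.

0.198 nats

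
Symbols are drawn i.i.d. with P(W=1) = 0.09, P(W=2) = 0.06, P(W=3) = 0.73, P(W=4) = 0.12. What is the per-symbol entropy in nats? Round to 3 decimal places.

H(W) = −Σ p·ln p.
  −(0.09)·ln(0.09) = 0.2167
  −(0.06)·ln(0.06) = 0.1688
  −(0.73)·ln(0.73) = 0.2297
  −(0.12)·ln(0.12) = 0.2544
Sum: 0.2167 + 0.1688 + 0.2297 + 0.2544 = 0.870 nats.

0.870 nats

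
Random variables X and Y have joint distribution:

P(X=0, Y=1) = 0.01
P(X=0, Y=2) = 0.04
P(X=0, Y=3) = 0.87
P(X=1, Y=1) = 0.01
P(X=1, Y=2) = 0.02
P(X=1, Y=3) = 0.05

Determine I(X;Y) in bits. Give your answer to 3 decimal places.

0.047 bits

Marginals: p(X) = (0.9200, 0.0800), p(Y) = (0.0200, 0.0600, 0.9200).
I(X;Y) = Σ p(x,y)·log₂[p(x,y)/(p(x)p(y))].
  (0,1): 0.01·log₂(0.5435) = -0.0088
  (0,2): 0.04·log₂(0.7246) = -0.0186
  (0,3): 0.87·log₂(1.0279) = 0.0345
  (1,1): 0.01·log₂(6.2500) = 0.0264
  (1,2): 0.02·log₂(4.1667) = 0.0412
  (1,3): 0.05·log₂(0.6793) = -0.0279
Sum = 0.047 bits.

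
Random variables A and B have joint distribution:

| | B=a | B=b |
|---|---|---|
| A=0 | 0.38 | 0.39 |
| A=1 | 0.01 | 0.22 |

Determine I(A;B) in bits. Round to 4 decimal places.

0.1355 bits

Marginals: p(A) = (0.7700, 0.2300), p(B) = (0.3900, 0.6100).
I(A;B) = H(A) + H(B) − H(A,B).
H(A) = 0.7780, H(B) = 0.9648, H(A,B) = 1.6073.
I(A;B) = 0.7780 + 0.9648 − 1.6073 = 0.1355 bits.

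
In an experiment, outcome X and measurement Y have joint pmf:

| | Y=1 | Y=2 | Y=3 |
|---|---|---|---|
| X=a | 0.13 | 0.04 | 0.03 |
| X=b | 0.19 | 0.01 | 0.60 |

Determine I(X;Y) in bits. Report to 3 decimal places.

0.200 bits

Marginals: p(X) = (0.2000, 0.8000), p(Y) = (0.3200, 0.0500, 0.6300).
I(X;Y) = Σ p(x,y)·log₂[p(x,y)/(p(x)p(y))].
  (a,1): 0.13·log₂(2.0312) = 0.1329
  (a,2): 0.04·log₂(4.0000) = 0.0800
  (a,3): 0.03·log₂(0.2381) = -0.0621
  (b,1): 0.19·log₂(0.7422) = -0.0817
  (b,2): 0.01·log₂(0.2500) = -0.0200
  (b,3): 0.60·log₂(1.1905) = 0.1509
Sum = 0.200 bits.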